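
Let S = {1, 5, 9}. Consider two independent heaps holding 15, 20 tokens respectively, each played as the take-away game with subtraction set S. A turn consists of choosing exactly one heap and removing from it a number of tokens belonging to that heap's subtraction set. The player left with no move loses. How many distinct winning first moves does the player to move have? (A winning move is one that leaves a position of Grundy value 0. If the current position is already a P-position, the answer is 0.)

6

All heaps use S = {1, 5, 9}:
n :  0  1  2  3  4  5  6  7  8  9 10 11 12 13 14 15 16 17 18 19 20
G :  0  1  0  1  0  1  0  1  0  1  0  1  0  1  0  1  0  1  0  1  0
Heap A: G(15) = 1.
Heap B: G(20) = 0.
Combined Grundy value = 1 ⊕ 0 = 1.
A winning move leaves total XOR = 0, i.e. changes one component's Grundy value g to g ⊕ X where X is the current total.
Heap A: need g' = 1⊕1 = 0. Options: 15−1→G=0, 15−5→G=0, 15−9→G=0. Hits: 3.
Heap B: need g' = 0⊕1 = 1. Options: 20−1→G=1, 20−5→G=1, 20−9→G=1. Hits: 3.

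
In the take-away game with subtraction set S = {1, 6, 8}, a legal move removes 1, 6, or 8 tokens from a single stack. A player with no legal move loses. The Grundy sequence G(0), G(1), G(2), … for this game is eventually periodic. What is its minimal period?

7

G(0) = 0
G(1) = mex{0} = 1
G(2) = mex{1} = 0
G(3) = mex{0} = 1
G(4) = mex{1} = 0
G(5) = mex{0} = 1
G(6) = mex{1,0} = 2
G(7) = mex{2,1} = 0
G(8) = mex{0,0,0} = 1
G(9) = mex{1,1,1} = 0
G(10) = mex{0,0,0} = 1
G(11) = mex{1,1,1} = 0
G(12) = mex{0,2,0} = 1
G(13) = mex{1,0,1} = 2
G(14) = mex{2,1,2} = 0
G(15) = mex{0,0,0} = 1
G(16) = mex{1,1,1} = 0
G(n+7) = G(n) holds for n = 0,…,7 (a full window of length max(S) = 8), so the sequence is purely periodic with period 7.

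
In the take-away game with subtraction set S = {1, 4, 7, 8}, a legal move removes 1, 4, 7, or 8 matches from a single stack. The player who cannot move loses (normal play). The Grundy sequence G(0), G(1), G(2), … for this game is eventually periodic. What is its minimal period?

25

n :  0  1  2  3  4  5  6  7  8  9 10 11 12 13 14 15 16 17 18 19 20 21 22 23 24 25 26 27 28 29 30 31 32 33 34 35 36 37 38 39 40 41 42 43 44 45 46 47 48 49 50 51
G :  0  1  0  1  2  0  1  2  3  2  3  0  1  3  0  1  0  1  2  3  2  4  3  2  3  0  1  0  1  2  0  1  2  3  2  3  0  1  3  0  1  0  1  2  3  2  4  3  2  3  0  1
G(n+25) = G(n) holds for n = 0,…,7 (a full window of length max(S) = 8), so the sequence is purely periodic with period 25.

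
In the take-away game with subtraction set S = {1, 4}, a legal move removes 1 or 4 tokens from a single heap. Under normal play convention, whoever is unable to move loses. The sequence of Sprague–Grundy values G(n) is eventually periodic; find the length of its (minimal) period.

5

n :  0  1  2  3  4  5  6  7  8  9 10 11 12 13 14
G :  0  1  0  1  2  0  1  0  1  2  0  1  0  1  2
G(n+5) = G(n) holds for n = 0,…,3 (a full window of length max(S) = 4), so the sequence is purely periodic with period 5.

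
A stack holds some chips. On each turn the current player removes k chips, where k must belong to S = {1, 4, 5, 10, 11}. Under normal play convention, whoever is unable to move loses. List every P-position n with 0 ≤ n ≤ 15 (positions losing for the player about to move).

n :  0  1  2  3  4  5  6  7  8  9 10 11 12 13 14 15
G :  0  1  0  1  2  3  2  3  0  1  4  5  2  3  0  1
P-positions are exactly the n with G(n) = 0.

0, 2, 8, 14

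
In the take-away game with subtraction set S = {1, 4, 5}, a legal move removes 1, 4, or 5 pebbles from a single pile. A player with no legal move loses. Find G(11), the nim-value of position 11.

G(0) = 0
G(1) = mex{0} = 1
G(2) = mex{1} = 0
G(3) = mex{0} = 1
G(4) = mex{1,0} = 2
G(5) = mex{2,1,0} = 3
G(6) = mex{3,0,1} = 2
G(7) = mex{2,1,0} = 3
G(8) = mex{3,2,1} = 0
G(9) = mex{0,3,2} = 1
G(10) = mex{1,2,3} = 0
G(11) = mex{0,3,2} = 1

1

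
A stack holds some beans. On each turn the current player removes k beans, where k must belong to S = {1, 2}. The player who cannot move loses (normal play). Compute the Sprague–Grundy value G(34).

G(0) = 0
G(1) = mex{0} = 1
G(2) = mex{1,0} = 2
G(3) = mex{2,1} = 0
G(4) = mex{0,2} = 1
G(5) = mex{1,0} = 2
G(6) = mex{2,1} = 0
G(7) = mex{0,2} = 1
G(8) = mex{1,0} = 2
G(9) = mex{2,1} = 0
G(10) = mex{0,2} = 1
G(11) = mex{1,0} = 2
G(12) = mex{2,1} = 0
G(13) = mex{0,2} = 1
G(14) = mex{1,0} = 2
G(15) = mex{2,1} = 0
G(16) = mex{0,2} = 1
G(17) = mex{1,0} = 2
G(18) = mex{2,1} = 0
G(19) = mex{0,2} = 1
G(20) = mex{1,0} = 2
G(21) = mex{2,1} = 0
G(22) = mex{0,2} = 1
G(23) = mex{1,0} = 2
G(24) = mex{2,1} = 0
G(25) = mex{0,2} = 1
G(26) = mex{1,0} = 2
G(27) = mex{2,1} = 0
G(28) = mex{0,2} = 1
G(29) = mex{1,0} = 2
G(30) = mex{2,1} = 0
G(31) = mex{0,2} = 1
G(32) = mex{1,0} = 2
G(33) = mex{2,1} = 0
G(34) = mex{0,2} = 1

1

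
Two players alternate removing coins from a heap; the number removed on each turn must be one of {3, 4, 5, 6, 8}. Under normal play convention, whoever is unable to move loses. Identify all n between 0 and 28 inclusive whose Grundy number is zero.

G(0) = 0
G(1) = mex{} = 0
G(2) = mex{} = 0
G(3) = mex{0} = 1
G(4) = mex{0,0} = 1
G(5) = mex{0,0,0} = 1
G(6) = mex{1,0,0,0} = 2
G(7) = mex{1,1,0,0} = 2
G(8) = mex{1,1,1,0,0} = 2
G(9) = mex{2,1,1,1,0} = 3
G(10) = mex{2,2,1,1,0} = 3
G(11) = mex{2,2,2,1,1} = 0
G(12) = mex{3,2,2,2,1} = 0
G(13) = mex{3,3,2,2,1} = 0
G(14) = mex{0,3,3,2,2} = 1
G(15) = mex{0,0,3,3,2} = 1
G(16) = mex{0,0,0,3,2} = 1
G(17) = mex{1,0,0,0,3} = 2
G(18) = mex{1,1,0,0,3} = 2
G(19) = mex{1,1,1,0,0} = 2
G(20) = mex{2,1,1,1,0} = 3
G(21) = mex{2,2,1,1,0} = 3
G(22) = mex{2,2,2,1,1} = 0
G(23) = mex{3,2,2,2,1} = 0
G(24) = mex{3,3,2,2,1} = 0
G(25) = mex{0,3,3,2,2} = 1
G(26) = mex{0,0,3,3,2} = 1
G(27) = mex{0,0,0,3,2} = 1
G(28) = mex{1,0,0,0,3} = 2
P-positions are exactly the n with G(n) = 0.

0, 1, 2, 11, 12, 13, 22, 23, 24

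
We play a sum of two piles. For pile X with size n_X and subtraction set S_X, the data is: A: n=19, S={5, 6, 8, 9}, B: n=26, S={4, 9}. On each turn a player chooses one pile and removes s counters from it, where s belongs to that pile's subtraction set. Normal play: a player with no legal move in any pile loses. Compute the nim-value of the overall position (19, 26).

Pile A, S = {5, 6, 8, 9}:
n :  0  1  2  3  4  5  6  7  8  9 10 11 12 13 14 15 16 17 18 19
G :  0  0  0  0  0  1  1  1  1  1  2  2  2  2  0  0  0  0  0  1
G_A(19) = 1.
Pile B, S = {4, 9}:
G(0) = 0
G(1) = mex{} = 0
G(2) = mex{} = 0
G(3) = mex{} = 0
G(4) = mex{0} = 1
G(5) = mex{0} = 1
G(6) = mex{0} = 1
G(7) = mex{0} = 1
G(8) = mex{1} = 0
G(9) = mex{1,0} = 2
G(10) = mex{1,0} = 2
G(11) = mex{1,0} = 2
G(12) = mex{0,0} = 1
G(13) = mex{2,1} = 0
G(14) = mex{2,1} = 0
G(15) = mex{2,1} = 0
G(16) = mex{1,1} = 0
G(17) = mex{0,0} = 1
G(18) = mex{0,2} = 1
G(19) = mex{0,2} = 1
G(20) = mex{0,2} = 1
G(21) = mex{1,1} = 0
G(22) = mex{1,0} = 2
G(23) = mex{1,0} = 2
G(24) = mex{1,0} = 2
G(25) = mex{0,0} = 1
G(26) = mex{2,1} = 0
G_B(26) = 0.
Combined Grundy value = 1 ⊕ 0 = 1.

1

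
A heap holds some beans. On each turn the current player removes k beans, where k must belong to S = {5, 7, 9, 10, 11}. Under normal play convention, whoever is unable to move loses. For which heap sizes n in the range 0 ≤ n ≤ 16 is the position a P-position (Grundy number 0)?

0, 1, 2, 3, 4, 16

n :  0  1  2  3  4  5  6  7  8  9 10 11 12 13 14 15 16
G :  0  0  0  0  0  1  1  1  1  1  2  2  2  2  2  3  0
P-positions are exactly the n with G(n) = 0.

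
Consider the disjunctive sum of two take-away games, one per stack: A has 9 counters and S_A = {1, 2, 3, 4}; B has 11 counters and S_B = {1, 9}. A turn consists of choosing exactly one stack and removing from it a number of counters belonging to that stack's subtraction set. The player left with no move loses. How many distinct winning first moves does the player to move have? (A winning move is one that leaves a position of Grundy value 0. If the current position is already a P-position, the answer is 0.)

1

Stack A, S = {1, 2, 3, 4}:
n : 0 1 2 3 4 5 6 7 8 9
G : 0 1 2 3 4 0 1 2 3 4
G_A(9) = 4.
Stack B, S = {1, 9}:
n :  0  1  2  3  4  5  6  7  8  9 10 11
G :  0  1  0  1  0  1  0  1  0  1  0  1
G_B(11) = 1.
Combined Grundy value = 4 ⊕ 1 = 5.
A winning move leaves total XOR = 0, i.e. changes one component's Grundy value g to g ⊕ X where X is the current total.
Stack A: need g' = 4⊕5 = 1. Options: 9−1→G=3, 9−2→G=2, 9−3→G=1, 9−4→G=0. Hits: 1.
Stack B: need g' = 1⊕5 = 4. Options: 11−1→G=0, 11−9→G=0. Hits: 0.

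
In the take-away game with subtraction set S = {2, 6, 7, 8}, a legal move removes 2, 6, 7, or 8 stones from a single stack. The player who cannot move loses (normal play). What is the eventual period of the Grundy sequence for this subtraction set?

n :  0  1  2  3  4  5  6  7  8  9 10 11 12 13 14 15 16 17 18 19 20 21 22 23 24 25 26 27 28 29
G :  0  0  1  1  0  0  1  1  2  2  3  3  2  2  0  0  1  1  0  0  1  1  2  2  3  3  2  2  0  0
G(n+14) = G(n) holds for n = 0,…,7 (a full window of length max(S) = 8), so the sequence is purely periodic with period 14.

14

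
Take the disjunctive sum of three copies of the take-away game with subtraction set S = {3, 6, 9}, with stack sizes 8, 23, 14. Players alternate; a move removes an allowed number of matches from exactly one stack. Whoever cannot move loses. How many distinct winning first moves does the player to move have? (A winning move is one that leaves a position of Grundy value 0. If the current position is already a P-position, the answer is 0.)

All stacks use S = {3, 6, 9}:
n :  0  1  2  3  4  5  6  7  8  9 10 11 12 13 14 15 16 17 18 19 20 21 22 23
G :  0  0  0  1  1  1  2  2  2  3  3  3  0  0  0  1  1  1  2  2  2  3  3  3
Stack A: G(8) = 2.
Stack B: G(23) = 3.
Stack C: G(14) = 0.
Combined Grundy value = 2 ⊕ 3 ⊕ 0 = 1.
A winning move leaves total XOR = 0, i.e. changes one component's Grundy value g to g ⊕ X where X is the current total.
Stack A: need g' = 2⊕1 = 3. Options: 8−3→G=1, 8−6→G=0. Hits: 0.
Stack B: need g' = 3⊕1 = 2. Options: 23−3→G=2, 23−6→G=1, 23−9→G=0. Hits: 1.
Stack C: need g' = 0⊕1 = 1. Options: 14−3→G=3, 14−6→G=2, 14−9→G=1. Hits: 1.

2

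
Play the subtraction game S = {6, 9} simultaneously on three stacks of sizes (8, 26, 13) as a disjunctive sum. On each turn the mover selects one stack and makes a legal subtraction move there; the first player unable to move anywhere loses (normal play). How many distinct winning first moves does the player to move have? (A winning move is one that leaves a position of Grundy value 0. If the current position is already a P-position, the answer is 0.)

1

All stacks use S = {6, 9}:
G(0) = 0
G(1) = mex{} = 0
G(2) = mex{} = 0
G(3) = mex{} = 0
G(4) = mex{} = 0
G(5) = mex{} = 0
G(6) = mex{0} = 1
G(7) = mex{0} = 1
G(8) = mex{0} = 1
G(9) = mex{0,0} = 1
G(10) = mex{0,0} = 1
G(11) = mex{0,0} = 1
G(12) = mex{1,0} = 2
G(13) = mex{1,0} = 2
G(14) = mex{1,0} = 2
G(15) = mex{1,1} = 0
G(16) = mex{1,1} = 0
G(17) = mex{1,1} = 0
G(18) = mex{2,1} = 0
G(19) = mex{2,1} = 0
G(20) = mex{2,1} = 0
G(21) = mex{0,2} = 1
G(22) = mex{0,2} = 1
G(23) = mex{0,2} = 1
G(24) = mex{0,0} = 1
G(25) = mex{0,0} = 1
G(26) = mex{0,0} = 1
Stack A: G(8) = 1.
Stack B: G(26) = 1.
Stack C: G(13) = 2.
Combined Grundy value = 1 ⊕ 1 ⊕ 2 = 2.
A winning move leaves total XOR = 0, i.e. changes one component's Grundy value g to g ⊕ X where X is the current total.
Stack A: need g' = 1⊕2 = 3. Options: 8−6→G=0. Hits: 0.
Stack B: need g' = 1⊕2 = 3. Options: 26−6→G=0, 26−9→G=0. Hits: 0.
Stack C: need g' = 2⊕2 = 0. Options: 13−6→G=1, 13−9→G=0. Hits: 1.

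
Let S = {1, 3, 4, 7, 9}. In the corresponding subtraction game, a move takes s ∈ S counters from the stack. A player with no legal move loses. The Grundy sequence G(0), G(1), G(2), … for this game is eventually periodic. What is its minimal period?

G(0) = 0
G(1) = mex{0} = 1
G(2) = mex{1} = 0
G(3) = mex{0,0} = 1
G(4) = mex{1,1,0} = 2
G(5) = mex{2,0,1} = 3
G(6) = mex{3,1,0} = 2
G(7) = mex{2,2,1,0} = 3
G(8) = mex{3,3,2,1} = 0
G(9) = mex{0,2,3,0,0} = 1
G(10) = mex{1,3,2,1,1} = 0
G(11) = mex{0,0,3,2,0} = 1
G(12) = mex{1,1,0,3,1} = 2
G(13) = mex{2,0,1,2,2} = 3
G(14) = mex{3,1,0,3,3} = 2
G(15) = mex{2,2,1,0,2} = 3
G(16) = mex{3,3,2,1,3} = 0
G(17) = mex{0,2,3,0,0} = 1
G(18) = mex{1,3,2,1,1} = 0
G(n+8) = G(n) holds for n = 0,…,8 (a full window of length max(S) = 9), so the sequence is purely periodic with period 8.

8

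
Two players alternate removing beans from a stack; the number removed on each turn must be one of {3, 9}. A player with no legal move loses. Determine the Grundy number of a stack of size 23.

1

G(0) = 0
G(1) = mex{} = 0
G(2) = mex{} = 0
G(3) = mex{0} = 1
G(4) = mex{0} = 1
G(5) = mex{0} = 1
G(6) = mex{1} = 0
G(7) = mex{1} = 0
G(8) = mex{1} = 0
G(9) = mex{0,0} = 1
G(10) = mex{0,0} = 1
G(11) = mex{0,0} = 1
G(12) = mex{1,1} = 0
G(13) = mex{1,1} = 0
G(14) = mex{1,1} = 0
G(15) = mex{0,0} = 1
G(16) = mex{0,0} = 1
G(17) = mex{0,0} = 1
G(18) = mex{1,1} = 0
G(19) = mex{1,1} = 0
G(20) = mex{1,1} = 0
G(21) = mex{0,0} = 1
G(22) = mex{0,0} = 1
G(23) = mex{0,0} = 1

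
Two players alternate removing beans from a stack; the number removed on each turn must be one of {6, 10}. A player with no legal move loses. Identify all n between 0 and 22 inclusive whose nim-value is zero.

G(0) = 0
G(1) = mex{} = 0
G(2) = mex{} = 0
G(3) = mex{} = 0
G(4) = mex{} = 0
G(5) = mex{} = 0
G(6) = mex{0} = 1
G(7) = mex{0} = 1
G(8) = mex{0} = 1
G(9) = mex{0} = 1
G(10) = mex{0,0} = 1
G(11) = mex{0,0} = 1
G(12) = mex{1,0} = 2
G(13) = mex{1,0} = 2
G(14) = mex{1,0} = 2
G(15) = mex{1,0} = 2
G(16) = mex{1,1} = 0
G(17) = mex{1,1} = 0
G(18) = mex{2,1} = 0
G(19) = mex{2,1} = 0
G(20) = mex{2,1} = 0
G(21) = mex{2,1} = 0
G(22) = mex{0,2} = 1
P-positions are exactly the n with G(n) = 0.

0, 1, 2, 3, 4, 5, 16, 17, 18, 19, 20, 21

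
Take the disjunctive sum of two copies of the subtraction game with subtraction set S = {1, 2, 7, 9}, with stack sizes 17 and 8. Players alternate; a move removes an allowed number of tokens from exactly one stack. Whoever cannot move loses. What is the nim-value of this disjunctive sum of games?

All stacks use S = {1, 2, 7, 9}:
G(0) = 0
G(1) = mex{0} = 1
G(2) = mex{1,0} = 2
G(3) = mex{2,1} = 0
G(4) = mex{0,2} = 1
G(5) = mex{1,0} = 2
G(6) = mex{2,1} = 0
G(7) = mex{0,2,0} = 1
G(8) = mex{1,0,1} = 2
G(9) = mex{2,1,2,0} = 3
G(10) = mex{3,2,0,1} = 4
G(11) = mex{4,3,1,2} = 0
G(12) = mex{0,4,2,0} = 1
G(13) = mex{1,0,0,1} = 2
G(14) = mex{2,1,1,2} = 0
G(15) = mex{0,2,2,0} = 1
G(16) = mex{1,0,3,1} = 2
G(17) = mex{2,1,4,2} = 0
Stack A: G(17) = 0.
Stack B: G(8) = 2.
Combined Grundy value = 0 ⊕ 2 = 2.

2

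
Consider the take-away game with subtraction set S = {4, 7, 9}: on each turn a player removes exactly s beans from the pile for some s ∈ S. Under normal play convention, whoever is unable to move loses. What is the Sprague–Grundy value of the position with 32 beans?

1

G(0) = 0
G(1) = mex{} = 0
G(2) = mex{} = 0
G(3) = mex{} = 0
G(4) = mex{0} = 1
G(5) = mex{0} = 1
G(6) = mex{0} = 1
G(7) = mex{0,0} = 1
G(8) = mex{1,0} = 2
G(9) = mex{1,0,0} = 2
G(10) = mex{1,0,0} = 2
G(11) = mex{1,1,0} = 2
G(12) = mex{2,1,0} = 3
G(13) = mex{2,1,1} = 0
G(14) = mex{2,1,1} = 0
G(15) = mex{2,2,1} = 0
G(16) = mex{3,2,1} = 0
G(17) = mex{0,2,2} = 1
G(18) = mex{0,2,2} = 1
G(19) = mex{0,3,2} = 1
G(20) = mex{0,0,2} = 1
G(21) = mex{1,0,3} = 2
G(22) = mex{1,0,0} = 2
G(23) = mex{1,0,0} = 2
G(24) = mex{1,1,0} = 2
G(25) = mex{2,1,0} = 3
G(26) = mex{2,1,1} = 0
G(27) = mex{2,1,1} = 0
G(28) = mex{2,2,1} = 0
G(29) = mex{3,2,1} = 0
G(30) = mex{0,2,2} = 1
G(31) = mex{0,2,2} = 1
G(32) = mex{0,3,2} = 1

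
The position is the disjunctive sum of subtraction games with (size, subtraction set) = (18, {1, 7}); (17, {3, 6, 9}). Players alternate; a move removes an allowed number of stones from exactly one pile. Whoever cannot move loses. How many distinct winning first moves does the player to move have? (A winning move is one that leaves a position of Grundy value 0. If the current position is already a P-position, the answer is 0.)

3

Pile A, S = {1, 7}:
n :  0  1  2  3  4  5  6  7  8  9 10 11 12 13 14 15 16 17 18
G :  0  1  0  1  0  1  0  1  0  1  0  1  0  1  0  1  0  1  0
G_A(18) = 0.
Pile B, S = {3, 6, 9}:
G(0) = 0
G(1) = mex{} = 0
G(2) = mex{} = 0
G(3) = mex{0} = 1
G(4) = mex{0} = 1
G(5) = mex{0} = 1
G(6) = mex{1,0} = 2
G(7) = mex{1,0} = 2
G(8) = mex{1,0} = 2
G(9) = mex{2,1,0} = 3
G(10) = mex{2,1,0} = 3
G(11) = mex{2,1,0} = 3
G(12) = mex{3,2,1} = 0
G(13) = mex{3,2,1} = 0
G(14) = mex{3,2,1} = 0
G(15) = mex{0,3,2} = 1
G(16) = mex{0,3,2} = 1
G(17) = mex{0,3,2} = 1
G_B(17) = 1.
Combined Grundy value = 0 ⊕ 1 = 1.
A winning move leaves total XOR = 0, i.e. changes one component's Grundy value g to g ⊕ X where X is the current total.
Pile A: need g' = 0⊕1 = 1. Options: 18−1→G=1, 18−7→G=1. Hits: 2.
Pile B: need g' = 1⊕1 = 0. Options: 17−3→G=0, 17−6→G=3, 17−9→G=2. Hits: 1.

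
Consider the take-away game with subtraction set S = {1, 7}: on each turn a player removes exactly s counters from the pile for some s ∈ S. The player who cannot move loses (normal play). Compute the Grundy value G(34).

G(0) = 0
G(1) = mex{0} = 1
G(2) = mex{1} = 0
G(3) = mex{0} = 1
G(4) = mex{1} = 0
G(5) = mex{0} = 1
G(6) = mex{1} = 0
G(7) = mex{0,0} = 1
G(8) = mex{1,1} = 0
G(9) = mex{0,0} = 1
G(10) = mex{1,1} = 0
G(11) = mex{0,0} = 1
G(12) = mex{1,1} = 0
G(13) = mex{0,0} = 1
G(14) = mex{1,1} = 0
G(15) = mex{0,0} = 1
G(16) = mex{1,1} = 0
G(17) = mex{0,0} = 1
G(18) = mex{1,1} = 0
G(19) = mex{0,0} = 1
G(20) = mex{1,1} = 0
G(21) = mex{0,0} = 1
G(22) = mex{1,1} = 0
G(23) = mex{0,0} = 1
G(24) = mex{1,1} = 0
G(25) = mex{0,0} = 1
G(26) = mex{1,1} = 0
G(27) = mex{0,0} = 1
G(28) = mex{1,1} = 0
G(29) = mex{0,0} = 1
G(30) = mex{1,1} = 0
G(31) = mex{0,0} = 1
G(32) = mex{1,1} = 0
G(33) = mex{0,0} = 1
G(34) = mex{1,1} = 0

0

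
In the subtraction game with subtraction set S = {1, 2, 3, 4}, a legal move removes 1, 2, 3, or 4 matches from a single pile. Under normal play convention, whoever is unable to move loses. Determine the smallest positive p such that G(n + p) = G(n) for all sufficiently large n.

5

G(0) = 0
G(1) = mex{0} = 1
G(2) = mex{1,0} = 2
G(3) = mex{2,1,0} = 3
G(4) = mex{3,2,1,0} = 4
G(5) = mex{4,3,2,1} = 0
G(6) = mex{0,4,3,2} = 1
G(7) = mex{1,0,4,3} = 2
G(8) = mex{2,1,0,4} = 3
G(9) = mex{3,2,1,0} = 4
G(10) = mex{4,3,2,1} = 0
G(11) = mex{0,4,3,2} = 1
G(12) = mex{1,0,4,3} = 2
G(13) = mex{2,1,0,4} = 3
G(14) = mex{3,2,1,0} = 4
G(n+5) = G(n) holds for n = 0,…,3 (a full window of length max(S) = 4), so the sequence is purely periodic with period 5.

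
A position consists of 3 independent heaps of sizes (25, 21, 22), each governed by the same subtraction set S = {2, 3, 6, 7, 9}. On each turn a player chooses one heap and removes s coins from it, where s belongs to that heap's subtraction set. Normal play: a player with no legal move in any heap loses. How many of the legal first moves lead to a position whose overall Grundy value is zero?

1

All heaps use S = {2, 3, 6, 7, 9}:
G(0) = 0
G(1) = mex{} = 0
G(2) = mex{0} = 1
G(3) = mex{0,0} = 1
G(4) = mex{1,0} = 2
G(5) = mex{1,1} = 0
G(6) = mex{2,1,0} = 3
G(7) = mex{0,2,0,0} = 1
G(8) = mex{3,0,1,0} = 2
G(9) = mex{1,3,1,1,0} = 2
G(10) = mex{2,1,2,1,0} = 3
G(11) = mex{2,2,0,2,1} = 3
G(12) = mex{3,2,3,0,1} = 4
G(13) = mex{3,3,1,3,2} = 0
G(14) = mex{4,3,2,1,0} = 5
G(15) = mex{0,4,2,2,3} = 1
G(16) = mex{5,0,3,2,1} = 4
G(17) = mex{1,5,3,3,2} = 0
G(18) = mex{4,1,4,3,2} = 0
G(19) = mex{0,4,0,4,3} = 1
G(20) = mex{0,0,5,0,3} = 1
G(21) = mex{1,0,1,5,4} = 2
G(22) = mex{1,1,4,1,0} = 2
G(23) = mex{2,1,0,4,5} = 3
G(24) = mex{2,2,0,0,1} = 3
G(25) = mex{3,2,1,0,4} = 5
Heap A: G(25) = 5.
Heap B: G(21) = 2.
Heap C: G(22) = 2.
Combined Grundy value = 5 ⊕ 2 ⊕ 2 = 5.
A winning move leaves total XOR = 0, i.e. changes one component's Grundy value g to g ⊕ X where X is the current total.
Heap A: need g' = 5⊕5 = 0. Options: 25−2→G=3, 25−3→G=2, 25−6→G=1, 25−7→G=0, 25−9→G=4. Hits: 1.
Heap B: need g' = 2⊕5 = 7. Options: 21−2→G=1, 21−3→G=0, 21−6→G=1, 21−7→G=5, 21−9→G=4. Hits: 0.
Heap C: need g' = 2⊕5 = 7. Options: 22−2→G=1, 22−3→G=1, 22−6→G=4, 22−7→G=1, 22−9→G=0. Hits: 0.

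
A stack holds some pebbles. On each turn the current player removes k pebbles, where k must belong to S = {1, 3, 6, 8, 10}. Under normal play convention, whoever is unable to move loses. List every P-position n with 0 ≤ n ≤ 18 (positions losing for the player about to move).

0, 2, 4, 9, 11, 13, 18

G(0) = 0
G(1) = mex{0} = 1
G(2) = mex{1} = 0
G(3) = mex{0,0} = 1
G(4) = mex{1,1} = 0
G(5) = mex{0,0} = 1
G(6) = mex{1,1,0} = 2
G(7) = mex{2,0,1} = 3
G(8) = mex{3,1,0,0} = 2
G(9) = mex{2,2,1,1} = 0
G(10) = mex{0,3,0,0,0} = 1
G(11) = mex{1,2,1,1,1} = 0
G(12) = mex{0,0,2,0,0} = 1
G(13) = mex{1,1,3,1,1} = 0
G(14) = mex{0,0,2,2,0} = 1
G(15) = mex{1,1,0,3,1} = 2
G(16) = mex{2,0,1,2,2} = 3
G(17) = mex{3,1,0,0,3} = 2
G(18) = mex{2,2,1,1,2} = 0
P-positions are exactly the n with G(n) = 0.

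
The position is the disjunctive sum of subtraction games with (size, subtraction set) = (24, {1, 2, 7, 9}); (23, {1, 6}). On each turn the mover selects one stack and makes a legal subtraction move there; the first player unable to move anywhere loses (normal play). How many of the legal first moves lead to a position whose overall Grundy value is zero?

Stack A, S = {1, 2, 7, 9}:
G(0) = 0
G(1) = mex{0} = 1
G(2) = mex{1,0} = 2
G(3) = mex{2,1} = 0
G(4) = mex{0,2} = 1
G(5) = mex{1,0} = 2
G(6) = mex{2,1} = 0
G(7) = mex{0,2,0} = 1
G(8) = mex{1,0,1} = 2
G(9) = mex{2,1,2,0} = 3
G(10) = mex{3,2,0,1} = 4
G(11) = mex{4,3,1,2} = 0
G(12) = mex{0,4,2,0} = 1
G(13) = mex{1,0,0,1} = 2
G(14) = mex{2,1,1,2} = 0
G(15) = mex{0,2,2,0} = 1
G(16) = mex{1,0,3,1} = 2
G(17) = mex{2,1,4,2} = 0
G(18) = mex{0,2,0,3} = 1
G(19) = mex{1,0,1,4} = 2
G(20) = mex{2,1,2,0} = 3
G(21) = mex{3,2,0,1} = 4
G(22) = mex{4,3,1,2} = 0
G(23) = mex{0,4,2,0} = 1
G(24) = mex{1,0,0,1} = 2
G_A(24) = 2.
Stack B, S = {1, 6}:
G(0) = 0
G(1) = mex{0} = 1
G(2) = mex{1} = 0
G(3) = mex{0} = 1
G(4) = mex{1} = 0
G(5) = mex{0} = 1
G(6) = mex{1,0} = 2
G(7) = mex{2,1} = 0
G(8) = mex{0,0} = 1
G(9) = mex{1,1} = 0
G(10) = mex{0,0} = 1
G(11) = mex{1,1} = 0
G(12) = mex{0,2} = 1
G(13) = mex{1,0} = 2
G(14) = mex{2,1} = 0
G(15) = mex{0,0} = 1
G(16) = mex{1,1} = 0
G(17) = mex{0,0} = 1
G(18) = mex{1,1} = 0
G(19) = mex{0,2} = 1
G(20) = mex{1,0} = 2
G(21) = mex{2,1} = 0
G(22) = mex{0,0} = 1
G(23) = mex{1,1} = 0
G_B(23) = 0.
Combined Grundy value = 2 ⊕ 0 = 2.
A winning move leaves total XOR = 0, i.e. changes one component's Grundy value g to g ⊕ X where X is the current total.
Stack A: need g' = 2⊕2 = 0. Options: 24−1→G=1, 24−2→G=0, 24−7→G=0, 24−9→G=1. Hits: 2.
Stack B: need g' = 0⊕2 = 2. Options: 23−1→G=1, 23−6→G=1. Hits: 0.

2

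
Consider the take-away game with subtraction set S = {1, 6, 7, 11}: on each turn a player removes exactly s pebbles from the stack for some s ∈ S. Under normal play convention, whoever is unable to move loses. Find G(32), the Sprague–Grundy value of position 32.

2

G(0) = 0
G(1) = mex{0} = 1
G(2) = mex{1} = 0
G(3) = mex{0} = 1
G(4) = mex{1} = 0
G(5) = mex{0} = 1
G(6) = mex{1,0} = 2
G(7) = mex{2,1,0} = 3
G(8) = mex{3,0,1} = 2
G(9) = mex{2,1,0} = 3
G(10) = mex{3,0,1} = 2
G(11) = mex{2,1,0,0} = 3
G(12) = mex{3,2,1,1} = 0
G(13) = mex{0,3,2,0} = 1
G(14) = mex{1,2,3,1} = 0
G(15) = mex{0,3,2,0} = 1
G(16) = mex{1,2,3,1} = 0
G(17) = mex{0,3,2,2} = 1
G(18) = mex{1,0,3,3} = 2
G(19) = mex{2,1,0,2} = 3
G(20) = mex{3,0,1,3} = 2
G(21) = mex{2,1,0,2} = 3
G(22) = mex{3,0,1,3} = 2
G(23) = mex{2,1,0,0} = 3
G(24) = mex{3,2,1,1} = 0
G(25) = mex{0,3,2,0} = 1
G(26) = mex{1,2,3,1} = 0
G(27) = mex{0,3,2,0} = 1
G(28) = mex{1,2,3,1} = 0
G(29) = mex{0,3,2,2} = 1
G(30) = mex{1,0,3,3} = 2
G(31) = mex{2,1,0,2} = 3
G(32) = mex{3,0,1,3} = 2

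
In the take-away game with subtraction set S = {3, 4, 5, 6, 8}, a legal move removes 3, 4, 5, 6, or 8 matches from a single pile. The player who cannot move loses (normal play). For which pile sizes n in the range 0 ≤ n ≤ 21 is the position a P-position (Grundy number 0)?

n :  0  1  2  3  4  5  6  7  8  9 10 11 12 13 14 15 16 17 18 19 20 21
G :  0  0  0  1  1  1  2  2  2  3  3  0  0  0  1  1  1  2  2  2  3  3
P-positions are exactly the n with G(n) = 0.

0, 1, 2, 11, 12, 13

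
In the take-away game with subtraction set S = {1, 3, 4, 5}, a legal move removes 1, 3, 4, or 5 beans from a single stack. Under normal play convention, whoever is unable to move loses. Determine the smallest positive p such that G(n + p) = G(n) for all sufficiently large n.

G(0) = 0
G(1) = mex{0} = 1
G(2) = mex{1} = 0
G(3) = mex{0,0} = 1
G(4) = mex{1,1,0} = 2
G(5) = mex{2,0,1,0} = 3
G(6) = mex{3,1,0,1} = 2
G(7) = mex{2,2,1,0} = 3
G(8) = mex{3,3,2,1} = 0
G(9) = mex{0,2,3,2} = 1
G(10) = mex{1,3,2,3} = 0
G(11) = mex{0,0,3,2} = 1
G(12) = mex{1,1,0,3} = 2
G(13) = mex{2,0,1,0} = 3
G(14) = mex{3,1,0,1} = 2
G(15) = mex{2,2,1,0} = 3
G(16) = mex{3,3,2,1} = 0
G(17) = mex{0,2,3,2} = 1
G(n+8) = G(n) holds for n = 0,…,4 (a full window of length max(S) = 5), so the sequence is purely periodic with period 8.

8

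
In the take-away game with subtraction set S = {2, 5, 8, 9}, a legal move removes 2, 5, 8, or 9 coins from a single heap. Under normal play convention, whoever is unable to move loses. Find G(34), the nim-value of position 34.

0

G(0) = 0
G(1) = mex{} = 0
G(2) = mex{0} = 1
G(3) = mex{0} = 1
G(4) = mex{1} = 0
G(5) = mex{1,0} = 2
G(6) = mex{0,0} = 1
G(7) = mex{2,1} = 0
G(8) = mex{1,1,0} = 2
G(9) = mex{0,0,0,0} = 1
G(10) = mex{2,2,1,0} = 3
G(11) = mex{1,1,1,1} = 0
G(12) = mex{3,0,0,1} = 2
G(13) = mex{0,2,2,0} = 1
G(14) = mex{2,1,1,2} = 0
G(15) = mex{1,3,0,1} = 2
G(16) = mex{0,0,2,0} = 1
G(17) = mex{2,2,1,2} = 0
G(18) = mex{1,1,3,1} = 0
G(19) = mex{0,0,0,3} = 1
G(20) = mex{0,2,2,0} = 1
G(21) = mex{1,1,1,2} = 0
G(22) = mex{1,0,0,1} = 2
G(23) = mex{0,0,2,0} = 1
G(24) = mex{2,1,1,2} = 0
G(25) = mex{1,1,0,1} = 2
G(26) = mex{0,0,0,0} = 1
G(27) = mex{2,2,1,0} = 3
G(28) = mex{1,1,1,1} = 0
G(29) = mex{3,0,0,1} = 2
G(30) = mex{0,2,2,0} = 1
G(31) = mex{2,1,1,2} = 0
G(32) = mex{1,3,0,1} = 2
G(33) = mex{0,0,2,0} = 1
G(34) = mex{2,2,1,2} = 0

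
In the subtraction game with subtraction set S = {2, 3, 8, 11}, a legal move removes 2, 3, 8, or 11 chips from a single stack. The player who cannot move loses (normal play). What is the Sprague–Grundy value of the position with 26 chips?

1

G(0) = 0
G(1) = mex{} = 0
G(2) = mex{0} = 1
G(3) = mex{0,0} = 1
G(4) = mex{1,0} = 2
G(5) = mex{1,1} = 0
G(6) = mex{2,1} = 0
G(7) = mex{0,2} = 1
G(8) = mex{0,0,0} = 1
G(9) = mex{1,0,0} = 2
G(10) = mex{1,1,1} = 0
G(11) = mex{2,1,1,0} = 3
G(12) = mex{0,2,2,0} = 1
G(13) = mex{3,0,0,1} = 2
G(14) = mex{1,3,0,1} = 2
G(15) = mex{2,1,1,2} = 0
G(16) = mex{2,2,1,0} = 3
G(17) = mex{0,2,2,0} = 1
G(18) = mex{3,0,0,1} = 2
G(19) = mex{1,3,3,1} = 0
G(20) = mex{2,1,1,2} = 0
G(21) = mex{0,2,2,0} = 1
G(22) = mex{0,0,2,3} = 1
G(23) = mex{1,0,0,1} = 2
G(24) = mex{1,1,3,2} = 0
G(25) = mex{2,1,1,2} = 0
G(26) = mex{0,2,2,0} = 1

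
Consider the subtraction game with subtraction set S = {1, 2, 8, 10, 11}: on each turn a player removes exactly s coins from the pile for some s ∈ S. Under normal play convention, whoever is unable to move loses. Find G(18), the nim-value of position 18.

G(0) = 0
G(1) = mex{0} = 1
G(2) = mex{1,0} = 2
G(3) = mex{2,1} = 0
G(4) = mex{0,2} = 1
G(5) = mex{1,0} = 2
G(6) = mex{2,1} = 0
G(7) = mex{0,2} = 1
G(8) = mex{1,0,0} = 2
G(9) = mex{2,1,1} = 0
G(10) = mex{0,2,2,0} = 1
G(11) = mex{1,0,0,1,0} = 2
G(12) = mex{2,1,1,2,1} = 0
G(13) = mex{0,2,2,0,2} = 1
G(14) = mex{1,0,0,1,0} = 2
G(15) = mex{2,1,1,2,1} = 0
G(16) = mex{0,2,2,0,2} = 1
G(17) = mex{1,0,0,1,0} = 2
G(18) = mex{2,1,1,2,1} = 0

0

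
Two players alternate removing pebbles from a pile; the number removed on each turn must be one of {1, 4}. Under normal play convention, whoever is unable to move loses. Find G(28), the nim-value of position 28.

G(0) = 0
G(1) = mex{0} = 1
G(2) = mex{1} = 0
G(3) = mex{0} = 1
G(4) = mex{1,0} = 2
G(5) = mex{2,1} = 0
G(6) = mex{0,0} = 1
G(7) = mex{1,1} = 0
G(8) = mex{0,2} = 1
G(9) = mex{1,0} = 2
G(10) = mex{2,1} = 0
G(11) = mex{0,0} = 1
G(12) = mex{1,1} = 0
G(13) = mex{0,2} = 1
G(14) = mex{1,0} = 2
G(15) = mex{2,1} = 0
G(16) = mex{0,0} = 1
G(17) = mex{1,1} = 0
G(18) = mex{0,2} = 1
G(19) = mex{1,0} = 2
G(20) = mex{2,1} = 0
G(21) = mex{0,0} = 1
G(22) = mex{1,1} = 0
G(23) = mex{0,2} = 1
G(24) = mex{1,0} = 2
G(25) = mex{2,1} = 0
G(26) = mex{0,0} = 1
G(27) = mex{1,1} = 0
G(28) = mex{0,2} = 1

1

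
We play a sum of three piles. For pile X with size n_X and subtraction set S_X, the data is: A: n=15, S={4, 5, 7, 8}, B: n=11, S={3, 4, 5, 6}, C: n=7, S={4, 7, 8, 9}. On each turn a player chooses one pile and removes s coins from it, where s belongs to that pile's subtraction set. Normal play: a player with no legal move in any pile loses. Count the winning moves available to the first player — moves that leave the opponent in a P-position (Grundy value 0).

Pile A, S = {4, 5, 7, 8}:
G(0) = 0
G(1) = mex{} = 0
G(2) = mex{} = 0
G(3) = mex{} = 0
G(4) = mex{0} = 1
G(5) = mex{0,0} = 1
G(6) = mex{0,0} = 1
G(7) = mex{0,0,0} = 1
G(8) = mex{1,0,0,0} = 2
G(9) = mex{1,1,0,0} = 2
G(10) = mex{1,1,0,0} = 2
G(11) = mex{1,1,1,0} = 2
G(12) = mex{2,1,1,1} = 0
G(13) = mex{2,2,1,1} = 0
G(14) = mex{2,2,1,1} = 0
G(15) = mex{2,2,2,1} = 0
G_A(15) = 0.
Pile B, S = {3, 4, 5, 6}:
G(0) = 0
G(1) = mex{} = 0
G(2) = mex{} = 0
G(3) = mex{0} = 1
G(4) = mex{0,0} = 1
G(5) = mex{0,0,0} = 1
G(6) = mex{1,0,0,0} = 2
G(7) = mex{1,1,0,0} = 2
G(8) = mex{1,1,1,0} = 2
G(9) = mex{2,1,1,1} = 0
G(10) = mex{2,2,1,1} = 0
G(11) = mex{2,2,2,1} = 0
G_B(11) = 0.
Pile C, S = {4, 7, 8, 9}:
G(0) = 0
G(1) = mex{} = 0
G(2) = mex{} = 0
G(3) = mex{} = 0
G(4) = mex{0} = 1
G(5) = mex{0} = 1
G(6) = mex{0} = 1
G(7) = mex{0,0} = 1
G_C(7) = 1.
Combined Grundy value = 0 ⊕ 0 ⊕ 1 = 1.
A winning move leaves total XOR = 0, i.e. changes one component's Grundy value g to g ⊕ X where X is the current total.
Pile A: need g' = 0⊕1 = 1. Options: 15−4→G=2, 15−5→G=2, 15−7→G=2, 15−8→G=1. Hits: 1.
Pile B: need g' = 0⊕1 = 1. Options: 11−3→G=2, 11−4→G=2, 11−5→G=2, 11−6→G=1. Hits: 1.
Pile C: need g' = 1⊕1 = 0. Options: 7−4→G=0, 7−7→G=0. Hits: 2.

4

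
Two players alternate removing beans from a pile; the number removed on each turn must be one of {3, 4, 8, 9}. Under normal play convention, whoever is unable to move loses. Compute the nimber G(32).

2

n :  0  1  2  3  4  5  6  7  8  9 10 11 12 13 14 15 16 17 18 19 20 21 22 23 24 25 26 27 28 29 30 31 32
G :  0  0  0  1  1  1  2  0  2  3  1  3  0  0  0  1  1  1  2  0  2  3  1  3  0  0  0  1  1  1  2  0  2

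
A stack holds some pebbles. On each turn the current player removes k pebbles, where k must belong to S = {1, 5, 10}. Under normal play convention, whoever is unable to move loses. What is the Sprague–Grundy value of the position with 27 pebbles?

G(0) = 0
G(1) = mex{0} = 1
G(2) = mex{1} = 0
G(3) = mex{0} = 1
G(4) = mex{1} = 0
G(5) = mex{0,0} = 1
G(6) = mex{1,1} = 0
G(7) = mex{0,0} = 1
G(8) = mex{1,1} = 0
G(9) = mex{0,0} = 1
G(10) = mex{1,1,0} = 2
G(11) = mex{2,0,1} = 3
G(12) = mex{3,1,0} = 2
G(13) = mex{2,0,1} = 3
G(14) = mex{3,1,0} = 2
G(15) = mex{2,2,1} = 0
G(16) = mex{0,3,0} = 1
G(17) = mex{1,2,1} = 0
G(18) = mex{0,3,0} = 1
G(19) = mex{1,2,1} = 0
G(20) = mex{0,0,2} = 1
G(21) = mex{1,1,3} = 0
G(22) = mex{0,0,2} = 1
G(23) = mex{1,1,3} = 0
G(24) = mex{0,0,2} = 1
G(25) = mex{1,1,0} = 2
G(26) = mex{2,0,1} = 3
G(27) = mex{3,1,0} = 2

2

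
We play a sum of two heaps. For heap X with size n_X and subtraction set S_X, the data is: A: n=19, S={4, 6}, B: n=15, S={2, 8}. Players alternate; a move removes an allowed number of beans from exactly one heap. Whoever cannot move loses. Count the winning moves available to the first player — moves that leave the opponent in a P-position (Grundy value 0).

1

Heap A, S = {4, 6}:
G(0) = 0
G(1) = mex{} = 0
G(2) = mex{} = 0
G(3) = mex{} = 0
G(4) = mex{0} = 1
G(5) = mex{0} = 1
G(6) = mex{0,0} = 1
G(7) = mex{0,0} = 1
G(8) = mex{1,0} = 2
G(9) = mex{1,0} = 2
G(10) = mex{1,1} = 0
G(11) = mex{1,1} = 0
G(12) = mex{2,1} = 0
G(13) = mex{2,1} = 0
G(14) = mex{0,2} = 1
G(15) = mex{0,2} = 1
G(16) = mex{0,0} = 1
G(17) = mex{0,0} = 1
G(18) = mex{1,0} = 2
G(19) = mex{1,0} = 2
G_A(19) = 2.
Heap B, S = {2, 8}:
G(0) = 0
G(1) = mex{} = 0
G(2) = mex{0} = 1
G(3) = mex{0} = 1
G(4) = mex{1} = 0
G(5) = mex{1} = 0
G(6) = mex{0} = 1
G(7) = mex{0} = 1
G(8) = mex{1,0} = 2
G(9) = mex{1,0} = 2
G(10) = mex{2,1} = 0
G(11) = mex{2,1} = 0
G(12) = mex{0,0} = 1
G(13) = mex{0,0} = 1
G(14) = mex{1,1} = 0
G(15) = mex{1,1} = 0
G_B(15) = 0.
Combined Grundy value = 2 ⊕ 0 = 2.
A winning move leaves total XOR = 0, i.e. changes one component's Grundy value g to g ⊕ X where X is the current total.
Heap A: need g' = 2⊕2 = 0. Options: 19−4→G=1, 19−6→G=0. Hits: 1.
Heap B: need g' = 0⊕2 = 2. Options: 15−2→G=1, 15−8→G=1. Hits: 0.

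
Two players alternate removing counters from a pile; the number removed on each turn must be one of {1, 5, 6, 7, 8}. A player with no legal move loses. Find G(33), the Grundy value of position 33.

G(0) = 0
G(1) = mex{0} = 1
G(2) = mex{1} = 0
G(3) = mex{0} = 1
G(4) = mex{1} = 0
G(5) = mex{0,0} = 1
G(6) = mex{1,1,0} = 2
G(7) = mex{2,0,1,0} = 3
G(8) = mex{3,1,0,1,0} = 2
G(9) = mex{2,0,1,0,1} = 3
G(10) = mex{3,1,0,1,0} = 2
G(11) = mex{2,2,1,0,1} = 3
G(12) = mex{3,3,2,1,0} = 4
G(13) = mex{4,2,3,2,1} = 0
G(14) = mex{0,3,2,3,2} = 1
G(15) = mex{1,2,3,2,3} = 0
G(16) = mex{0,3,2,3,2} = 1
G(17) = mex{1,4,3,2,3} = 0
G(18) = mex{0,0,4,3,2} = 1
G(19) = mex{1,1,0,4,3} = 2
G(20) = mex{2,0,1,0,4} = 3
G(21) = mex{3,1,0,1,0} = 2
G(22) = mex{2,0,1,0,1} = 3
G(23) = mex{3,1,0,1,0} = 2
G(24) = mex{2,2,1,0,1} = 3
G(25) = mex{3,3,2,1,0} = 4
G(26) = mex{4,2,3,2,1} = 0
G(27) = mex{0,3,2,3,2} = 1
G(28) = mex{1,2,3,2,3} = 0
G(29) = mex{0,3,2,3,2} = 1
G(30) = mex{1,4,3,2,3} = 0
G(31) = mex{0,0,4,3,2} = 1
G(32) = mex{1,1,0,4,3} = 2
G(33) = mex{2,0,1,0,4} = 3

3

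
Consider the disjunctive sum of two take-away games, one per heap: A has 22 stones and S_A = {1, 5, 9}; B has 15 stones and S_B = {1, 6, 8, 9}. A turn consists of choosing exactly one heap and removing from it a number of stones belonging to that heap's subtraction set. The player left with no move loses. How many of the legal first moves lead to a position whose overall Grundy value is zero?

Heap A, S = {1, 5, 9}:
G(0) = 0
G(1) = mex{0} = 1
G(2) = mex{1} = 0
G(3) = mex{0} = 1
G(4) = mex{1} = 0
G(5) = mex{0,0} = 1
G(6) = mex{1,1} = 0
G(7) = mex{0,0} = 1
G(8) = mex{1,1} = 0
G(9) = mex{0,0,0} = 1
G(10) = mex{1,1,1} = 0
G(11) = mex{0,0,0} = 1
G(12) = mex{1,1,1} = 0
G(13) = mex{0,0,0} = 1
G(14) = mex{1,1,1} = 0
G(15) = mex{0,0,0} = 1
G(16) = mex{1,1,1} = 0
G(17) = mex{0,0,0} = 1
G(18) = mex{1,1,1} = 0
G(19) = mex{0,0,0} = 1
G(20) = mex{1,1,1} = 0
G(21) = mex{0,0,0} = 1
G(22) = mex{1,1,1} = 0
G_A(22) = 0.
Heap B, S = {1, 6, 8, 9}:
n :  0  1  2  3  4  5  6  7  8  9 10 11 12 13 14 15
G :  0  1  0  1  0  1  2  0  1  2  3  2  3  2  0  1
G_B(15) = 1.
Combined Grundy value = 0 ⊕ 1 = 1.
A winning move leaves total XOR = 0, i.e. changes one component's Grundy value g to g ⊕ X where X is the current total.
Heap A: need g' = 0⊕1 = 1. Options: 22−1→G=1, 22−5→G=1, 22−9→G=1. Hits: 3.
Heap B: need g' = 1⊕1 = 0. Options: 15−1→G=0, 15−6→G=2, 15−8→G=0, 15−9→G=2. Hits: 2.

5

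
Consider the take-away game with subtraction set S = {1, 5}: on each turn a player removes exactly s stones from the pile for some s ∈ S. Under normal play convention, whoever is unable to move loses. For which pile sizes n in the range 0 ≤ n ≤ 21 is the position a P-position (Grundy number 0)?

0, 2, 4, 6, 8, 10, 12, 14, 16, 18, 20

G(0) = 0
G(1) = mex{0} = 1
G(2) = mex{1} = 0
G(3) = mex{0} = 1
G(4) = mex{1} = 0
G(5) = mex{0,0} = 1
G(6) = mex{1,1} = 0
G(7) = mex{0,0} = 1
G(8) = mex{1,1} = 0
G(9) = mex{0,0} = 1
G(10) = mex{1,1} = 0
G(11) = mex{0,0} = 1
G(12) = mex{1,1} = 0
G(13) = mex{0,0} = 1
G(14) = mex{1,1} = 0
G(15) = mex{0,0} = 1
G(16) = mex{1,1} = 0
G(17) = mex{0,0} = 1
G(18) = mex{1,1} = 0
G(19) = mex{0,0} = 1
G(20) = mex{1,1} = 0
G(21) = mex{0,0} = 1
P-positions are exactly the n with G(n) = 0.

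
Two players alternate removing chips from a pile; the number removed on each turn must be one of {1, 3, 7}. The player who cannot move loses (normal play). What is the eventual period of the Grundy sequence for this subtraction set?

n :  0  1  2  3  4  5  6  7  8  9 10 11 12 13 14
G :  0  1  0  1  0  1  0  1  0  1  0  1  0  1  0
G(n+2) = G(n) holds for n = 0,…,6 (a full window of length max(S) = 7), so the sequence is purely periodic with period 2.

2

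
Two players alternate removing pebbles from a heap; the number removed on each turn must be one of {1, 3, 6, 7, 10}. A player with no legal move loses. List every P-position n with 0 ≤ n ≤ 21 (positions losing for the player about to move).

n :  0  1  2  3  4  5  6  7  8  9 10 11 12 13 14 15 16 17 18 19 20 21
G :  0  1  0  1  0  1  2  3  2  3  2  3  4  0  1  0  1  0  1  2  3  2
P-positions are exactly the n with G(n) = 0.

0, 2, 4, 13, 15, 17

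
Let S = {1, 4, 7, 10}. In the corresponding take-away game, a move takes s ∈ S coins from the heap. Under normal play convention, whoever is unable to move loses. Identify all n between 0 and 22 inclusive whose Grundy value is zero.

G(0) = 0
G(1) = mex{0} = 1
G(2) = mex{1} = 0
G(3) = mex{0} = 1
G(4) = mex{1,0} = 2
G(5) = mex{2,1} = 0
G(6) = mex{0,0} = 1
G(7) = mex{1,1,0} = 2
G(8) = mex{2,2,1} = 0
G(9) = mex{0,0,0} = 1
G(10) = mex{1,1,1,0} = 2
G(11) = mex{2,2,2,1} = 0
G(12) = mex{0,0,0,0} = 1
G(13) = mex{1,1,1,1} = 0
G(14) = mex{0,2,2,2} = 1
G(15) = mex{1,0,0,0} = 2
G(16) = mex{2,1,1,1} = 0
G(17) = mex{0,0,2,2} = 1
G(18) = mex{1,1,0,0} = 2
G(19) = mex{2,2,1,1} = 0
G(20) = mex{0,0,0,2} = 1
G(21) = mex{1,1,1,0} = 2
G(22) = mex{2,2,2,1} = 0
P-positions are exactly the n with G(n) = 0.

0, 2, 5, 8, 11, 13, 16, 19, 22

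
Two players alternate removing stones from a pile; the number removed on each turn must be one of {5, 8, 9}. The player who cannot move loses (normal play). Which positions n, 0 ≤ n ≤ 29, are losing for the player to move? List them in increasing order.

0, 1, 2, 3, 4, 14, 15, 16, 17, 18, 28, 29

n :  0  1  2  3  4  5  6  7  8  9 10 11 12 13 14 15 16 17 18 19 20 21 22 23 24 25 26 27 28 29
G :  0  0  0  0  0  1  1  1  1  1  2  2  2  2  0  0  0  0  0  1  1  1  1  1  2  2  2  2  0  0
P-positions are exactly the n with G(n) = 0.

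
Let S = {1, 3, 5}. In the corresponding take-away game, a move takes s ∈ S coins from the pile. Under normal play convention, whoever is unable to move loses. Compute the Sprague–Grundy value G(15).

n :  0  1  2  3  4  5  6  7  8  9 10 11 12 13 14 15
G :  0  1  0  1  0  1  0  1  0  1  0  1  0  1  0  1

1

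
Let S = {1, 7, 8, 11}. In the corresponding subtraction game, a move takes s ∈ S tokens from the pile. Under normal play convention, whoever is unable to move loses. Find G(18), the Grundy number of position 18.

G(0) = 0
G(1) = mex{0} = 1
G(2) = mex{1} = 0
G(3) = mex{0} = 1
G(4) = mex{1} = 0
G(5) = mex{0} = 1
G(6) = mex{1} = 0
G(7) = mex{0,0} = 1
G(8) = mex{1,1,0} = 2
G(9) = mex{2,0,1} = 3
G(10) = mex{3,1,0} = 2
G(11) = mex{2,0,1,0} = 3
G(12) = mex{3,1,0,1} = 2
G(13) = mex{2,0,1,0} = 3
G(14) = mex{3,1,0,1} = 2
G(15) = mex{2,2,1,0} = 3
G(16) = mex{3,3,2,1} = 0
G(17) = mex{0,2,3,0} = 1
G(18) = mex{1,3,2,1} = 0

0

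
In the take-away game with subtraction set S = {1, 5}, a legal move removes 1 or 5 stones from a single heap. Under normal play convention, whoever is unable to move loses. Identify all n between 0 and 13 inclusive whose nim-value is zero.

0, 2, 4, 6, 8, 10, 12

G(0) = 0
G(1) = mex{0} = 1
G(2) = mex{1} = 0
G(3) = mex{0} = 1
G(4) = mex{1} = 0
G(5) = mex{0,0} = 1
G(6) = mex{1,1} = 0
G(7) = mex{0,0} = 1
G(8) = mex{1,1} = 0
G(9) = mex{0,0} = 1
G(10) = mex{1,1} = 0
G(11) = mex{0,0} = 1
G(12) = mex{1,1} = 0
G(13) = mex{0,0} = 1
P-positions are exactly the n with G(n) = 0.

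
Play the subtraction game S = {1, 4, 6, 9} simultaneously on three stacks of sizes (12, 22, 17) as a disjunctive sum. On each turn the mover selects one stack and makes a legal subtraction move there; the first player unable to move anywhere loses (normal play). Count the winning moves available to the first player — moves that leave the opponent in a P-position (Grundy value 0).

0

All stacks use S = {1, 4, 6, 9}:
G(0) = 0
G(1) = mex{0} = 1
G(2) = mex{1} = 0
G(3) = mex{0} = 1
G(4) = mex{1,0} = 2
G(5) = mex{2,1} = 0
G(6) = mex{0,0,0} = 1
G(7) = mex{1,1,1} = 0
G(8) = mex{0,2,0} = 1
G(9) = mex{1,0,1,0} = 2
G(10) = mex{2,1,2,1} = 0
G(11) = mex{0,0,0,0} = 1
G(12) = mex{1,1,1,1} = 0
G(13) = mex{0,2,0,2} = 1
G(14) = mex{1,0,1,0} = 2
G(15) = mex{2,1,2,1} = 0
G(16) = mex{0,0,0,0} = 1
G(17) = mex{1,1,1,1} = 0
G(18) = mex{0,2,0,2} = 1
G(19) = mex{1,0,1,0} = 2
G(20) = mex{2,1,2,1} = 0
G(21) = mex{0,0,0,0} = 1
G(22) = mex{1,1,1,1} = 0
Stack A: G(12) = 0.
Stack B: G(22) = 0.
Stack C: G(17) = 0.
Combined Grundy value = 0 ⊕ 0 ⊕ 0 = 0.
A winning move leaves total XOR = 0, i.e. changes one component's Grundy value g to g ⊕ X where X is the current total.
Stack A: target g' = 0⊕0 = 0, but every legal move changes the Grundy value (mex property), so 0 moves.
Stack B: target g' = 0⊕0 = 0, but every legal move changes the Grundy value (mex property), so 0 moves.
Stack C: target g' = 0⊕0 = 0, but every legal move changes the Grundy value (mex property), so 0 moves.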